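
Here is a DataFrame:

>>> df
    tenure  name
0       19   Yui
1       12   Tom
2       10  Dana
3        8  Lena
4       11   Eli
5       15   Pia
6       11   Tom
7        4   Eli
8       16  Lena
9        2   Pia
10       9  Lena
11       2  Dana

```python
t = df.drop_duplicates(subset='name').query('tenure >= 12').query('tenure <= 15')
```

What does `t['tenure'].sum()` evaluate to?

27

drop duplicate name (keep=first):
   tenure  name
0      19   Yui
1      12   Tom
2      10  Dana
3       8  Lena
4      11   Eli
5      15   Pia
filter rows where tenure >= 12:
   tenure name
0      19  Yui
1      12  Tom
5      15  Pia
filter rows where tenure <= 15:
   tenure name
1      12  Tom
5      15  Pia
Finally, sum of column 'tenure' = 27.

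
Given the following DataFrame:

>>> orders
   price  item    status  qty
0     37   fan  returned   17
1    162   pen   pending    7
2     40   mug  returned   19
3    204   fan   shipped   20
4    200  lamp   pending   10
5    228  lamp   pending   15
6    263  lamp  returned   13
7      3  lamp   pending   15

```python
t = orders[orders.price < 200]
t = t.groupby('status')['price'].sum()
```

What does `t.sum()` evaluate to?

filter rows where price < 200:
   price  item    status  qty
0     37   fan  returned   17
1    162   pen   pending    7
2     40   mug  returned   19
7      3  lamp   pending   15
group by status, sum of price:
status
pending     165
returned     77
Name: price, dtype: int64

242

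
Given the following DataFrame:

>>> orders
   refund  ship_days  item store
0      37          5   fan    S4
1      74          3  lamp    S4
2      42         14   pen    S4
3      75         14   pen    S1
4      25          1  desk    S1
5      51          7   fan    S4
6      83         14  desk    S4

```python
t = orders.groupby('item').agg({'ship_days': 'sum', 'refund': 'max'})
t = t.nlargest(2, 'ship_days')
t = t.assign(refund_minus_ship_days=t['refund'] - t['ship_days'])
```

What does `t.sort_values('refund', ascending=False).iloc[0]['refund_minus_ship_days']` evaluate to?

group by item: sum(ship_days), max(refund):
      ship_days  refund
item                   
desk         15      83
fan          12      51
lamp          3      74
pen          28      75
take 2 rows with largest ship_days:
      ship_days  refund
item                   
pen          28      75
desk         15      83
add column refund_minus_ship_days = t['refund'] - t['ship_days']:
      ship_days  refund  refund_minus_ship_days
item                                           
pen          28      75                      47
desk         15      83                      68
sort by refund descending:
      ship_days  refund  refund_minus_ship_days
item                                           
desk         15      83                      68
pen          28      75                      47
So iloc[0]['refund_minus_ship_days'] = 68.

68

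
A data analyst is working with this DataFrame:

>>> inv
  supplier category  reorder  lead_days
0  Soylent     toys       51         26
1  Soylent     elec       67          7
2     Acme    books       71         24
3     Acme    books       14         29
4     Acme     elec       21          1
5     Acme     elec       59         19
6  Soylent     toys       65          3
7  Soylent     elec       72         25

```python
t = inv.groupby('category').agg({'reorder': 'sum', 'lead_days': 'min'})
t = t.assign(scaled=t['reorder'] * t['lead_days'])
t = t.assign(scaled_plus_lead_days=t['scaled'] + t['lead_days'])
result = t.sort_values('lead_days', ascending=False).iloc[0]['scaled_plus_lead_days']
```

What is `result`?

2064

group by category: sum(reorder), min(lead_days):
          reorder  lead_days
category                    
books          85         24
elec          219          1
toys          116          3
add column scaled = t['reorder'] * t['lead_days']:
          reorder  lead_days  scaled
category                            
books          85         24    2040
elec          219          1     219
toys          116          3     348
add column scaled_plus_lead_days = t['scaled'] + t['lead_days']:
          reorder  lead_days  scaled  scaled_plus_lead_days
category                                                   
books          85         24    2040                   2064
elec          219          1     219                    220
toys          116          3     348                    351
sort by lead_days descending:
          reorder  lead_days  scaled  scaled_plus_lead_days
category                                                   
books          85         24    2040                   2064
toys          116          3     348                    351
elec          219          1     219                    220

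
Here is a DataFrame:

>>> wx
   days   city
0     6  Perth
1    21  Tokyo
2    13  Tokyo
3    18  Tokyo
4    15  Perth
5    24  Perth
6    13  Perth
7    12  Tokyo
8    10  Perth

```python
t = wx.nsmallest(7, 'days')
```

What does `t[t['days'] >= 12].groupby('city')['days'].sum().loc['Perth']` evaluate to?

take 7 rows with smallest days:
   days   city
0     6  Perth
8    10  Perth
7    12  Tokyo
2    13  Tokyo
6    13  Perth
4    15  Perth
3    18  Tokyo
filter rows where days >= 12:
   days   city
7    12  Tokyo
2    13  Tokyo
6    13  Perth
4    15  Perth
3    18  Tokyo
group by city, sum of days:
city
Perth    28
Tokyo    43
Name: days, dtype: int64

28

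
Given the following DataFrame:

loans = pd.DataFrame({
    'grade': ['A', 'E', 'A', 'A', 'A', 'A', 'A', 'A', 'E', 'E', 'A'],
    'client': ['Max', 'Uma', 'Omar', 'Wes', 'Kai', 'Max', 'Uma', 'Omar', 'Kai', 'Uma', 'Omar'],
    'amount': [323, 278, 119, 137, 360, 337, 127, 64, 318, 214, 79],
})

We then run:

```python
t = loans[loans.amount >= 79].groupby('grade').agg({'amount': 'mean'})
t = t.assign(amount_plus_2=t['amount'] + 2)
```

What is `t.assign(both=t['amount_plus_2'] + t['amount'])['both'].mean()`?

filter rows where amount >= 79:
   grade client  amount
0      A    Max     323
1      E    Uma     278
2      A   Omar     119
3      A    Wes     137
4      A    Kai     360
5      A    Max     337
6      A    Uma     127
8      E    Kai     318
9      E    Uma     214
10     A   Omar      79
group by grade, mean of amount:
           amount
grade            
A      211.714286
E      270.000000
add column amount_plus_2 = t['amount'] + 2:
           amount  amount_plus_2
grade                           
A      211.714286     213.714286
E      270.000000     272.000000
add column both = t['amount_plus_2'] + t['amount']:
           amount  amount_plus_2        both
grade                                       
A      211.714286     213.714286  425.428571
E      270.000000     272.000000  542.000000
Finally, mean of column 'both' = 483.714285714.

483.714285714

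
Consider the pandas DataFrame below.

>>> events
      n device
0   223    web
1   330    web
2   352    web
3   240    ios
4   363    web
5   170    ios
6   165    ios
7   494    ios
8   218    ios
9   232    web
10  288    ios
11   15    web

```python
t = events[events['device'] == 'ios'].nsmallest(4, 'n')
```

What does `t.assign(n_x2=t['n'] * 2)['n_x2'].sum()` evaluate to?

1586

filter rows where device == 'ios':
      n device
3   240    ios
5   170    ios
6   165    ios
7   494    ios
8   218    ios
10  288    ios
take 4 rows with smallest n:
     n device
6  165    ios
5  170    ios
8  218    ios
3  240    ios
add column n_x2 = t['n'] * 2:
     n device  n_x2
6  165    ios   330
5  170    ios   340
8  218    ios   436
3  240    ios   480
sum of column 'n_x2' → 1586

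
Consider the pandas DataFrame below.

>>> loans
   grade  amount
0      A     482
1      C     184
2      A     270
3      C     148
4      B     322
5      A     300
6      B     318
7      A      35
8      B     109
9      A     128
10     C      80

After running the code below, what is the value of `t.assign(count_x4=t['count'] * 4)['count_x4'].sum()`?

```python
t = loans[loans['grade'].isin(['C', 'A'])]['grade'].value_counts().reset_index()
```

filter rows where grade in ['C', 'A']:
   grade  amount
0      A     482
1      C     184
2      A     270
3      C     148
5      A     300
7      A      35
9      A     128
10     C      80
value_counts of grade:
grade
A    5
C    3
Name: count, dtype: int64
reset_index():
  grade  count
0     A      5
1     C      3
add column count_x4 = t['count'] * 4:
  grade  count  count_x4
0     A      5        20
1     C      3        12
sum of column 'count_x4' → 32

32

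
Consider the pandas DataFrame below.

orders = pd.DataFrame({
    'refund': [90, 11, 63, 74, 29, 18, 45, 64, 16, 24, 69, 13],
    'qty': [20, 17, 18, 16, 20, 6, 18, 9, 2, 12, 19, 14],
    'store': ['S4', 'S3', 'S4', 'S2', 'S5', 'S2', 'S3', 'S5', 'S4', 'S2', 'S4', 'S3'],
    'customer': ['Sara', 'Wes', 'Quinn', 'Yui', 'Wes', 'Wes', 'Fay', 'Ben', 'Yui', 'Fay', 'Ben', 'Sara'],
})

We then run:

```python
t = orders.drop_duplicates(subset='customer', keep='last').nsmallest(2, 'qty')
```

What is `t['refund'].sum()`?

drop duplicate customer (keep=last):
    refund  qty store customer
2       63   18    S4    Quinn
5       18    6    S2      Wes
8       16    2    S4      Yui
9       24   12    S2      Fay
10      69   19    S4      Ben
11      13   14    S3     Sara
take 2 rows with smallest qty:
   refund  qty store customer
8      16    2    S4      Yui
5      18    6    S2      Wes

34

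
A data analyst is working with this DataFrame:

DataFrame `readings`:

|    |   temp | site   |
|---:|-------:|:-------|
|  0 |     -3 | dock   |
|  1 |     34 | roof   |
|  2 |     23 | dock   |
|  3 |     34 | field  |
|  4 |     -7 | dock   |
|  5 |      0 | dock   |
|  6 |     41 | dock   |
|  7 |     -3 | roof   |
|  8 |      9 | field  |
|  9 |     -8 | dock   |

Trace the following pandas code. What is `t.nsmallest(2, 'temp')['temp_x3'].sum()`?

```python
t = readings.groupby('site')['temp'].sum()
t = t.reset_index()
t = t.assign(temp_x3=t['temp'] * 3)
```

222

group by site, sum of temp:
site
dock     46
field    43
roof     31
Name: temp, dtype: int64
reset_index():
    site  temp
0   dock    46
1  field    43
2   roof    31
add column temp_x3 = t['temp'] * 3:
    site  temp  temp_x3
0   dock    46      138
1  field    43      129
2   roof    31       93
take 2 rows with smallest temp:
    site  temp  temp_x3
2   roof    31       93
1  field    43      129
Hence 222.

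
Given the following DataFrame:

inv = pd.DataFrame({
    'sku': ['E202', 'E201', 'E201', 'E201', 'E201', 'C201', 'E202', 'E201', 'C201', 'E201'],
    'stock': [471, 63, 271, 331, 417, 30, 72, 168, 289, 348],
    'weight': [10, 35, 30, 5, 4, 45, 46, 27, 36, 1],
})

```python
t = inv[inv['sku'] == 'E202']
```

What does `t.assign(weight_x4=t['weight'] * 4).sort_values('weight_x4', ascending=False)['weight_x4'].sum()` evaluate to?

224

filter rows where sku == 'E202':
    sku  stock  weight
0  E202    471      10
6  E202     72      46
add column weight_x4 = t['weight'] * 4:
    sku  stock  weight  weight_x4
0  E202    471      10         40
6  E202     72      46        184
sort by weight_x4 descending:
    sku  stock  weight  weight_x4
6  E202     72      46        184
0  E202    471      10         40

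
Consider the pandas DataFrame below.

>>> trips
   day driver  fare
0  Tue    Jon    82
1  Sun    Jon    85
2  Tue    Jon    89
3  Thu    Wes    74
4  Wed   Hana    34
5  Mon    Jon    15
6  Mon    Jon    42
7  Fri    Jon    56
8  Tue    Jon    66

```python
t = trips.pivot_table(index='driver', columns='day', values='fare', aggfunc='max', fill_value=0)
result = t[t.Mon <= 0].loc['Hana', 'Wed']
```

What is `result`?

34

pivot: rows=driver, cols=day, max(fare):
day     Fri  Mon  Sun  Thu  Tue  Wed
driver                              
Hana      0    0    0    0    0   34
Jon      56   42   85    0   89    0
Wes       0    0    0   74    0    0
filter rows where Mon <= 0:
day     Fri  Mon  Sun  Thu  Tue  Wed
driver                              
Hana      0    0    0    0    0   34
Wes       0    0    0   74    0    0
value at row 'Hana', column 'Wed' → 34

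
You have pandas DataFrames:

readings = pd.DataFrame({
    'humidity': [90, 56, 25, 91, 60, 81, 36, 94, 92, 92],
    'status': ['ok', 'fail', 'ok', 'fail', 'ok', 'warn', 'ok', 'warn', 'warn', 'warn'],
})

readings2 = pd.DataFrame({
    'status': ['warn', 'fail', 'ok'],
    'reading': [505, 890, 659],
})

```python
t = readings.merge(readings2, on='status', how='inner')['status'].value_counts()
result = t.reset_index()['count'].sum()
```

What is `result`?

10

merge on 'status' (how='inner') → 10 rows:
   humidity status  reading
0        90     ok      659
1        56   fail      890
2        25     ok      659
3        91   fail      890
4        60     ok      659
5        81   warn      505
6        36     ok      659
7        94   warn      505
8        92   warn      505
9        92   warn      505
value_counts of status:
status
ok      4
warn    4
fail    2
Name: count, dtype: int64
reset_index():
  status  count
0     ok      4
1   warn      4
2   fail      2
Then the sum of column 'count': 10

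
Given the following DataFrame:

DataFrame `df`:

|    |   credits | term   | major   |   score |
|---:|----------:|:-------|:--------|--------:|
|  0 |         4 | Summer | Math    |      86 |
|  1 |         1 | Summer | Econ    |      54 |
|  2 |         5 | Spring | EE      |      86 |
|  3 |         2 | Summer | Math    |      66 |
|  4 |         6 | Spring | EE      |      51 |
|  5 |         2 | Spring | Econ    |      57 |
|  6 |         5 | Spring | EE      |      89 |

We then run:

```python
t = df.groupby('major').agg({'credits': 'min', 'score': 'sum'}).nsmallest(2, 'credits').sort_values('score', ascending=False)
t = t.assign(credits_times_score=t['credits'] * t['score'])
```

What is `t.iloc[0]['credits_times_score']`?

304

group by major: min(credits), sum(score):
       credits  score
major                
EE           5    226
Econ         1    111
Math         2    152
take 2 rows with smallest credits:
       credits  score
major                
Econ         1    111
Math         2    152
sort by score descending:
       credits  score
major                
Math         2    152
Econ         1    111
add column credits_times_score = t['credits'] * t['score']:
       credits  score  credits_times_score
major                                     
Math         2    152                  304
Econ         1    111                  111
Then the value at position 0, column 'credits_times_score': 304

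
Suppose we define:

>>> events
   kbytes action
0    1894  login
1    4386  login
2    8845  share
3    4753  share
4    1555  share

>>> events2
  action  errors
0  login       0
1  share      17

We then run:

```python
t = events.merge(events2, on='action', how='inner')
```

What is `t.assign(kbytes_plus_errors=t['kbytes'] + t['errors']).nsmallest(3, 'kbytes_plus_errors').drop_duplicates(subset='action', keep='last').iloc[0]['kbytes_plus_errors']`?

merge on 'action' (how='inner') → 5 rows:
   kbytes action  errors
0    1894  login       0
1    4386  login       0
2    8845  share      17
3    4753  share      17
4    1555  share      17
add column kbytes_plus_errors = t['kbytes'] + t['errors']:
   kbytes action  errors  kbytes_plus_errors
0    1894  login       0                1894
1    4386  login       0                4386
2    8845  share      17                8862
3    4753  share      17                4770
4    1555  share      17                1572
take 3 rows with smallest kbytes_plus_errors:
   kbytes action  errors  kbytes_plus_errors
4    1555  share      17                1572
0    1894  login       0                1894
1    4386  login       0                4386
drop duplicate action (keep=last):
   kbytes action  errors  kbytes_plus_errors
4    1555  share      17                1572
1    4386  login       0                4386

1572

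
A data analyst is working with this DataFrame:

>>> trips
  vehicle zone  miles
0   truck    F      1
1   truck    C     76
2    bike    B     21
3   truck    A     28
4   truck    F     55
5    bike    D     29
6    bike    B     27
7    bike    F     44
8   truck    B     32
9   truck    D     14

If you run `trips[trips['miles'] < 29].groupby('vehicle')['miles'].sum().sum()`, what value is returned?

91

filter rows where miles < 29:
  vehicle zone  miles
0   truck    F      1
2    bike    B     21
3   truck    A     28
6    bike    B     27
9   truck    D     14
group by vehicle, sum of miles:
vehicle
bike     48
truck    43
Name: miles, dtype: int64
Taking the sum of the resulting series gives 91.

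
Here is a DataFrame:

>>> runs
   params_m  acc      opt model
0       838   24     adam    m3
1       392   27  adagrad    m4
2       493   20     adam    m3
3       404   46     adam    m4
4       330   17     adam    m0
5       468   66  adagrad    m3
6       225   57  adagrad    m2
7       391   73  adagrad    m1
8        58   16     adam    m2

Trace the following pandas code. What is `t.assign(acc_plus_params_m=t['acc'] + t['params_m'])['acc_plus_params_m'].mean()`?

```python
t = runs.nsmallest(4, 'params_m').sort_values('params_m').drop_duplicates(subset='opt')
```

take 4 rows with smallest params_m:
   params_m  acc      opt model
8        58   16     adam    m2
6       225   57  adagrad    m2
4       330   17     adam    m0
7       391   73  adagrad    m1
sort by params_m:
   params_m  acc      opt model
8        58   16     adam    m2
6       225   57  adagrad    m2
4       330   17     adam    m0
7       391   73  adagrad    m1
drop duplicate opt (keep=first):
   params_m  acc      opt model
8        58   16     adam    m2
6       225   57  adagrad    m2
add column acc_plus_params_m = t['acc'] + t['params_m']:
   params_m  acc      opt model  acc_plus_params_m
8        58   16     adam    m2                 74
6       225   57  adagrad    m2                282
The mean of column 'acc_plus_params_m' is 178.0.

178.0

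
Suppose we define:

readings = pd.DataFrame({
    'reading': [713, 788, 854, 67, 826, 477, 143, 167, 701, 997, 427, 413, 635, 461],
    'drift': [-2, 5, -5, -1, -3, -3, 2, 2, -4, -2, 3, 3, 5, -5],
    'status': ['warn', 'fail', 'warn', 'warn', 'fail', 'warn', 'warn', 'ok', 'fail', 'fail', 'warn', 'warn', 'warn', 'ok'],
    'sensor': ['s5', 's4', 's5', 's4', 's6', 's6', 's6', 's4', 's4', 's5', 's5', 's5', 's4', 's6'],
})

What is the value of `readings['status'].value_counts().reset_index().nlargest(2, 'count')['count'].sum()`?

value_counts of status:
status
warn    8
fail    4
ok      2
Name: count, dtype: int64
reset_index():
  status  count
0   warn      8
1   fail      4
2     ok      2
take 2 rows with largest count:
  status  count
0   warn      8
1   fail      4
Then the sum of column 'count': 12

12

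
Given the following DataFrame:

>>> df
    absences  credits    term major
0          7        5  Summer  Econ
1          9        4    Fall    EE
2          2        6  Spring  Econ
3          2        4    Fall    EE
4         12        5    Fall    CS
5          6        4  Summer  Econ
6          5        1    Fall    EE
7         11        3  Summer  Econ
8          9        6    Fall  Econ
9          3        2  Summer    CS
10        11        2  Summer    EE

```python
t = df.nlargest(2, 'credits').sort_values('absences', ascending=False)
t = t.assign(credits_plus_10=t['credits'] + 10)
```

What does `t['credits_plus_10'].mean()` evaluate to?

take 2 rows with largest credits:
   absences  credits    term major
2         2        6  Spring  Econ
8         9        6    Fall  Econ
sort by absences descending:
   absences  credits    term major
8         9        6    Fall  Econ
2         2        6  Spring  Econ
add column credits_plus_10 = t['credits'] + 10:
   absences  credits    term major  credits_plus_10
8         9        6    Fall  Econ               16
2         2        6  Spring  Econ               16
Then the mean of column 'credits_plus_10': 16.0

16.0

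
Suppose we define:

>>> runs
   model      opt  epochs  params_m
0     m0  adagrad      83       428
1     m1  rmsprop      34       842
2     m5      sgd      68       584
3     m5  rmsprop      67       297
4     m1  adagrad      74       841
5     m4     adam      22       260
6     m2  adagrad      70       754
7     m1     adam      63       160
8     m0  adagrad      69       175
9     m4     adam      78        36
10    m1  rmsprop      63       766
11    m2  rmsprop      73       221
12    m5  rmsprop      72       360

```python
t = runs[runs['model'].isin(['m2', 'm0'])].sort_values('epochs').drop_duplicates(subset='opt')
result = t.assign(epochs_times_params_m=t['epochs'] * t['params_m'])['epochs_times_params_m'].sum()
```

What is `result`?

filter rows where model in ['m2', 'm0']:
   model      opt  epochs  params_m
0     m0  adagrad      83       428
6     m2  adagrad      70       754
8     m0  adagrad      69       175
11    m2  rmsprop      73       221
sort by epochs:
   model      opt  epochs  params_m
8     m0  adagrad      69       175
6     m2  adagrad      70       754
11    m2  rmsprop      73       221
0     m0  adagrad      83       428
drop duplicate opt (keep=first):
   model      opt  epochs  params_m
8     m0  adagrad      69       175
11    m2  rmsprop      73       221
add column epochs_times_params_m = t['epochs'] * t['params_m']:
   model      opt  epochs  params_m  epochs_times_params_m
8     m0  adagrad      69       175                  12075
11    m2  rmsprop      73       221                  16133
The sum of column 'epochs_times_params_m' is 28208.

28208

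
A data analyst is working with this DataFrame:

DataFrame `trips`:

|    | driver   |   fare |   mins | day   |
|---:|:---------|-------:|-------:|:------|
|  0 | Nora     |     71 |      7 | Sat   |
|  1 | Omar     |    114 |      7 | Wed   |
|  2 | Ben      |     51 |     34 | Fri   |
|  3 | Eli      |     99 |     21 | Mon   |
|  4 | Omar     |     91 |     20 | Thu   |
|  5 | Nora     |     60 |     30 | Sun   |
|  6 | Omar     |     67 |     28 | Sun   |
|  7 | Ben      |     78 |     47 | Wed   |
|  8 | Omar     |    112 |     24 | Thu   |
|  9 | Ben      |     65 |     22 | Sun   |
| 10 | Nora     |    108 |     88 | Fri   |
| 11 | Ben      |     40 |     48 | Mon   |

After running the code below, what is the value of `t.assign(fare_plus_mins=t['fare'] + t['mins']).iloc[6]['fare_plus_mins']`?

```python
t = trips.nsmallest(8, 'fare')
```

take 8 rows with smallest fare:
   driver  fare  mins  day
11    Ben    40    48  Mon
2     Ben    51    34  Fri
5    Nora    60    30  Sun
9     Ben    65    22  Sun
6    Omar    67    28  Sun
0    Nora    71     7  Sat
7     Ben    78    47  Wed
4    Omar    91    20  Thu
add column fare_plus_mins = t['fare'] + t['mins']:
   driver  fare  mins  day  fare_plus_mins
11    Ben    40    48  Mon              88
2     Ben    51    34  Fri              85
5    Nora    60    30  Sun              90
9     Ben    65    22  Sun              87
6    Omar    67    28  Sun              95
0    Nora    71     7  Sat              78
7     Ben    78    47  Wed             125
4    Omar    91    20  Thu             111

125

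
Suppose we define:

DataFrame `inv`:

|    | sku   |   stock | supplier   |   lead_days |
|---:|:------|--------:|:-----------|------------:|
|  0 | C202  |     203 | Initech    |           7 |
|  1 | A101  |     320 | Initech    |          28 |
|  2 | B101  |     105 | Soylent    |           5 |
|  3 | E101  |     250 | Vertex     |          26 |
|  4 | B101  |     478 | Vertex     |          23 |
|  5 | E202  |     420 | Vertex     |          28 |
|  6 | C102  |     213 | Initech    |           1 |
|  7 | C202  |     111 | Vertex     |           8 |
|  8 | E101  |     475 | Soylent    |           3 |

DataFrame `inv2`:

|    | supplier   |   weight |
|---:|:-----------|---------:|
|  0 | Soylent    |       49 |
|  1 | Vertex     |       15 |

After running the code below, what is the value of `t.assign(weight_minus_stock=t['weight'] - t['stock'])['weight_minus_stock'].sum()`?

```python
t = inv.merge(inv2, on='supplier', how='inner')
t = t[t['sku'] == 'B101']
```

-519

merge on 'supplier' (how='inner') → 6 rows:
    sku  stock supplier  lead_days  weight
0  B101    105  Soylent          5      49
1  E101    250   Vertex         26      15
2  B101    478   Vertex         23      15
3  E202    420   Vertex         28      15
4  C202    111   Vertex          8      15
5  E101    475  Soylent          3      49
filter rows where sku == 'B101':
    sku  stock supplier  lead_days  weight
0  B101    105  Soylent          5      49
2  B101    478   Vertex         23      15
add column weight_minus_stock = t['weight'] - t['stock']:
    sku  stock supplier  lead_days  weight  weight_minus_stock
0  B101    105  Soylent          5      49                 -56
2  B101    478   Vertex         23      15                -463
The sum of column 'weight_minus_stock' is -519.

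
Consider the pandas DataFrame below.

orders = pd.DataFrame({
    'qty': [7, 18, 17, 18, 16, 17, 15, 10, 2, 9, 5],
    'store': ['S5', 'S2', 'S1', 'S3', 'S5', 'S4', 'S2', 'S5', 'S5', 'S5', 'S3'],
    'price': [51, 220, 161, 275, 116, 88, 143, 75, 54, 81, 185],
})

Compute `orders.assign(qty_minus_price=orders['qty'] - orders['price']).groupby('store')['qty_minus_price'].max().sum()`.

-567

add column qty_minus_price = orders['qty'] - orders['price']:
    qty store  price  qty_minus_price
0     7    S5     51              -44
1    18    S2    220             -202
2    17    S1    161             -144
3    18    S3    275             -257
4    16    S5    116             -100
5    17    S4     88              -71
6    15    S2    143             -128
7    10    S5     75              -65
8     2    S5     54              -52
9     9    S5     81              -72
10    5    S3    185             -180
group by store, max of qty_minus_price:
store
S1   -144
S2   -128
S3   -180
S4    -71
S5    -44
Name: qty_minus_price, dtype: int64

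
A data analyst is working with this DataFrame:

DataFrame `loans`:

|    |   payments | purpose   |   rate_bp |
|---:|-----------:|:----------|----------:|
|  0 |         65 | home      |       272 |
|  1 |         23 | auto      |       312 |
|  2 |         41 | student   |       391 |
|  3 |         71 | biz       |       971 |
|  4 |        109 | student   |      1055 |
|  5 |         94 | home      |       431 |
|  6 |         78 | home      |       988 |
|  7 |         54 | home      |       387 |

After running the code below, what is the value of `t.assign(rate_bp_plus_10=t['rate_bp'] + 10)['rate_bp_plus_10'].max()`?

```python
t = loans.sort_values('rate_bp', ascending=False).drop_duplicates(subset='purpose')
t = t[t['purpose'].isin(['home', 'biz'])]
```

sort by rate_bp descending:
   payments  purpose  rate_bp
4       109  student     1055
6        78     home      988
3        71      biz      971
5        94     home      431
2        41  student      391
7        54     home      387
1        23     auto      312
0        65     home      272
drop duplicate purpose (keep=first):
   payments  purpose  rate_bp
4       109  student     1055
6        78     home      988
3        71      biz      971
1        23     auto      312
filter rows where purpose in ['home', 'biz']:
   payments purpose  rate_bp
6        78    home      988
3        71     biz      971
add column rate_bp_plus_10 = t['rate_bp'] + 10:
   payments purpose  rate_bp  rate_bp_plus_10
6        78    home      988              998
3        71     biz      971              981

998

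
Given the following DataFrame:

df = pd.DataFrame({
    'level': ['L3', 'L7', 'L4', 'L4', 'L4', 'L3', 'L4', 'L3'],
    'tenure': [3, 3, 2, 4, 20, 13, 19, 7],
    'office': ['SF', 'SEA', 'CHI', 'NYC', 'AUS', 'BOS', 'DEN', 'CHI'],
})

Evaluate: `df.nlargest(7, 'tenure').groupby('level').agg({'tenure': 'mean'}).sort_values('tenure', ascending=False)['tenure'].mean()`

take 7 rows with largest tenure:
  level  tenure office
4    L4      20    AUS
6    L4      19    DEN
5    L3      13    BOS
7    L3       7    CHI
3    L4       4    NYC
0    L3       3     SF
1    L7       3    SEA
group by level, mean of tenure:
          tenure
level           
L3      7.666667
L4     14.333333
L7      3.000000
sort by tenure descending:
          tenure
level           
L4     14.333333
L3      7.666667
L7      3.000000
Taking the mean of column 'tenure' gives 8.33333333333.

8.33333333333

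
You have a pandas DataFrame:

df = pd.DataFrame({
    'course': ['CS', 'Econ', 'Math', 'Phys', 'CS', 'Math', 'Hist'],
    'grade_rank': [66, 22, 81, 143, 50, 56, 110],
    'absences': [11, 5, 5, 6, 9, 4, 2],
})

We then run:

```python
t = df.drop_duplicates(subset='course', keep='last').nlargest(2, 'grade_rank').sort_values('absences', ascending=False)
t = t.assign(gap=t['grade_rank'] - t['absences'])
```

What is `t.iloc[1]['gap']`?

drop duplicate course (keep=last):
  course  grade_rank  absences
1   Econ          22         5
3   Phys         143         6
4     CS          50         9
5   Math          56         4
6   Hist         110         2
take 2 rows with largest grade_rank:
  course  grade_rank  absences
3   Phys         143         6
6   Hist         110         2
sort by absences descending:
  course  grade_rank  absences
3   Phys         143         6
6   Hist         110         2
add column gap = t['grade_rank'] - t['absences']:
  course  grade_rank  absences  gap
3   Phys         143         6  137
6   Hist         110         2  108
So iloc[1]['gap'] = 108.

108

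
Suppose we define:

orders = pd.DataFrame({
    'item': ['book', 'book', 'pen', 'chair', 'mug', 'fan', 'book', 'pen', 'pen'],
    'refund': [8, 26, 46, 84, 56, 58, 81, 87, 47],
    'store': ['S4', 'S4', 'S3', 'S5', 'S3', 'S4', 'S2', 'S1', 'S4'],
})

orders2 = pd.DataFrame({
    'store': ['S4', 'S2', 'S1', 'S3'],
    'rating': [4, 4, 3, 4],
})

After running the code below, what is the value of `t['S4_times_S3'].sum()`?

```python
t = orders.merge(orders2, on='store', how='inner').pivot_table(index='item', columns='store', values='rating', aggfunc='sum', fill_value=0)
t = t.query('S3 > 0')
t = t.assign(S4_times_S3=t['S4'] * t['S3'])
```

merge on 'store' (how='inner') → 8 rows:
   item  refund store  rating
0  book       8    S4       4
1  book      26    S4       4
2   pen      46    S3       4
3   mug      56    S3       4
4   fan      58    S4       4
5  book      81    S2       4
6   pen      87    S1       3
7   pen      47    S4       4
pivot: rows=item, cols=store, sum(rating):
store  S1  S2  S3  S4
item                 
book    0   4   0   8
fan     0   0   0   4
mug     0   0   4   0
pen     3   0   4   4
filter rows where S3 > 0:
store  S1  S2  S3  S4
item                 
mug     0   0   4   0
pen     3   0   4   4
add column S4_times_S3 = t['S4'] * t['S3']:
store  S1  S2  S3  S4  S4_times_S3
item                              
mug     0   0   4   0            0
pen     3   0   4   4           16
The sum of column 'S4_times_S3' is 16.

16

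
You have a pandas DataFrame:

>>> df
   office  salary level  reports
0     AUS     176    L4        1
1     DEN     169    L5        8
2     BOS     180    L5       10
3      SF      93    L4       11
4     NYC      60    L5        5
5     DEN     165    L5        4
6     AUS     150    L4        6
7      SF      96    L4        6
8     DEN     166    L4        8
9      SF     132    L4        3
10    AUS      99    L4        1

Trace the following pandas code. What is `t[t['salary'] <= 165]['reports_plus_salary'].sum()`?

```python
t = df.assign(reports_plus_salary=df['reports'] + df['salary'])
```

add column reports_plus_salary = df['reports'] + df['salary']:
   office  salary level  reports  reports_plus_salary
0     AUS     176    L4        1                  177
1     DEN     169    L5        8                  177
2     BOS     180    L5       10                  190
3      SF      93    L4       11                  104
4     NYC      60    L5        5                   65
5     DEN     165    L5        4                  169
6     AUS     150    L4        6                  156
7      SF      96    L4        6                  102
8     DEN     166    L4        8                  174
9      SF     132    L4        3                  135
10    AUS      99    L4        1                  100
filter rows where salary <= 165:
   office  salary level  reports  reports_plus_salary
3      SF      93    L4       11                  104
4     NYC      60    L5        5                   65
5     DEN     165    L5        4                  169
6     AUS     150    L4        6                  156
7      SF      96    L4        6                  102
9      SF     132    L4        3                  135
10    AUS      99    L4        1                  100
Then the sum of column 'reports_plus_salary': 831

831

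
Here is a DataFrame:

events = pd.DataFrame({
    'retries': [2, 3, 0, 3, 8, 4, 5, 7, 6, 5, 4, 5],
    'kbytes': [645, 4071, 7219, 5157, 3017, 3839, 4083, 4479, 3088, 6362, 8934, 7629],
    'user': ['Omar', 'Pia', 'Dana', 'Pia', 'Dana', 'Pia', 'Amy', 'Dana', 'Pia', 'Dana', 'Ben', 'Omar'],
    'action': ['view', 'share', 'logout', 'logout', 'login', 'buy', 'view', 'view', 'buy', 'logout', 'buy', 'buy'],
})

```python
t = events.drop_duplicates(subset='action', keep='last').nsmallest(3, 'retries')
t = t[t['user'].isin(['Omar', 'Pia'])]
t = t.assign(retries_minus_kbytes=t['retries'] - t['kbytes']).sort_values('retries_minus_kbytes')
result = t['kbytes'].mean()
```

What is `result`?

drop duplicate action (keep=last):
    retries  kbytes  user  action
1         3    4071   Pia   share
4         8    3017  Dana   login
7         7    4479  Dana    view
9         5    6362  Dana  logout
11        5    7629  Omar     buy
take 3 rows with smallest retries:
    retries  kbytes  user  action
1         3    4071   Pia   share
9         5    6362  Dana  logout
11        5    7629  Omar     buy
filter rows where user in ['Omar', 'Pia']:
    retries  kbytes  user action
1         3    4071   Pia  share
11        5    7629  Omar    buy
add column retries_minus_kbytes = t['retries'] - t['kbytes']:
    retries  kbytes  user action  retries_minus_kbytes
1         3    4071   Pia  share                 -4068
11        5    7629  Omar    buy                 -7624
sort by retries_minus_kbytes:
    retries  kbytes  user action  retries_minus_kbytes
11        5    7629  Omar    buy                 -7624
1         3    4071   Pia  share                 -4068

5850.0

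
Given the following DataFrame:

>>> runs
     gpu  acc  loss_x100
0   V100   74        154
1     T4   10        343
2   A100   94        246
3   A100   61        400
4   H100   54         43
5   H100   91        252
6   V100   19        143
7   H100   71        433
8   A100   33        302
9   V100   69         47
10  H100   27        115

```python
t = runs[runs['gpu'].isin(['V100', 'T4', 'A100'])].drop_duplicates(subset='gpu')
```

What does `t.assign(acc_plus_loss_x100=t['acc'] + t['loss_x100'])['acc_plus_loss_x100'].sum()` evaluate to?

921

filter rows where gpu in ['V100', 'T4', 'A100']:
    gpu  acc  loss_x100
0  V100   74        154
1    T4   10        343
2  A100   94        246
3  A100   61        400
6  V100   19        143
8  A100   33        302
9  V100   69         47
drop duplicate gpu (keep=first):
    gpu  acc  loss_x100
0  V100   74        154
1    T4   10        343
2  A100   94        246
add column acc_plus_loss_x100 = t['acc'] + t['loss_x100']:
    gpu  acc  loss_x100  acc_plus_loss_x100
0  V100   74        154                 228
1    T4   10        343                 353
2  A100   94        246                 340
Finally, sum of column 'acc_plus_loss_x100' = 921.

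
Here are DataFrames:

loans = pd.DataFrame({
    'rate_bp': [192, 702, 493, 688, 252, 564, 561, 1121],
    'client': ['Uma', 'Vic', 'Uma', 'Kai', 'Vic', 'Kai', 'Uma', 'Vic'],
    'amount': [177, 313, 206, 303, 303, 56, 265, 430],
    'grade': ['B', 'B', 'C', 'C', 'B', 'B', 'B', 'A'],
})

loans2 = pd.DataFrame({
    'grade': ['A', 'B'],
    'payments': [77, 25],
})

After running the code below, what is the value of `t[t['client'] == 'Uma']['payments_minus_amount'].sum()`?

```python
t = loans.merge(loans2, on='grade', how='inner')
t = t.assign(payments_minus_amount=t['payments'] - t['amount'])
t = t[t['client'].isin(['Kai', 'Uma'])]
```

merge on 'grade' (how='inner') → 6 rows:
   rate_bp client  amount grade  payments
0      192    Uma     177     B        25
1      702    Vic     313     B        25
2      252    Vic     303     B        25
3      564    Kai      56     B        25
4      561    Uma     265     B        25
5     1121    Vic     430     A        77
add column payments_minus_amount = t['payments'] - t['amount']:
   rate_bp client  amount grade  payments  payments_minus_amount
0      192    Uma     177     B        25                   -152
1      702    Vic     313     B        25                   -288
2      252    Vic     303     B        25                   -278
3      564    Kai      56     B        25                    -31
4      561    Uma     265     B        25                   -240
5     1121    Vic     430     A        77                   -353
filter rows where client in ['Kai', 'Uma']:
   rate_bp client  amount grade  payments  payments_minus_amount
0      192    Uma     177     B        25                   -152
3      564    Kai      56     B        25                    -31
4      561    Uma     265     B        25                   -240
filter rows where client == 'Uma':
   rate_bp client  amount grade  payments  payments_minus_amount
0      192    Uma     177     B        25                   -152
4      561    Uma     265     B        25                   -240

-392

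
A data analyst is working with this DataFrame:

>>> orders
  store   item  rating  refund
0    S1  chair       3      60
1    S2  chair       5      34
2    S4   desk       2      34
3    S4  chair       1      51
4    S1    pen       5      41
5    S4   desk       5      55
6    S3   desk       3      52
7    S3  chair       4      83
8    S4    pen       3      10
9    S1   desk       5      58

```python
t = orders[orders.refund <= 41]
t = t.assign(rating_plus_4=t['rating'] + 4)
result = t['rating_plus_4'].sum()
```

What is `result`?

filter rows where refund <= 41:
  store   item  rating  refund
1    S2  chair       5      34
2    S4   desk       2      34
4    S1    pen       5      41
8    S4    pen       3      10
add column rating_plus_4 = t['rating'] + 4:
  store   item  rating  refund  rating_plus_4
1    S2  chair       5      34              9
2    S4   desk       2      34              6
4    S1    pen       5      41              9
8    S4    pen       3      10              7
The sum of column 'rating_plus_4' is 31.

31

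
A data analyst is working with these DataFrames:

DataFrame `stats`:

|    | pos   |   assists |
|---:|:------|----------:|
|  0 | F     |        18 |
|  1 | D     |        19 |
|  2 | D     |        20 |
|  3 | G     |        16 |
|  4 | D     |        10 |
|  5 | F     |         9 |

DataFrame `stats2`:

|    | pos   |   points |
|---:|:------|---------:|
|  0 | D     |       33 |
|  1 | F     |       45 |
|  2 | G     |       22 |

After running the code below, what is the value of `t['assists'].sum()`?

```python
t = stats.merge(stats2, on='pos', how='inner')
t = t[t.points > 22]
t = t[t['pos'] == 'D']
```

49

merge on 'pos' (how='inner') → 6 rows:
  pos  assists  points
0   F       18      45
1   D       19      33
2   D       20      33
3   G       16      22
4   D       10      33
5   F        9      45
filter rows where points > 22:
  pos  assists  points
0   F       18      45
1   D       19      33
2   D       20      33
4   D       10      33
5   F        9      45
filter rows where pos == 'D':
  pos  assists  points
1   D       19      33
2   D       20      33
4   D       10      33
The sum of column 'assists' is 49.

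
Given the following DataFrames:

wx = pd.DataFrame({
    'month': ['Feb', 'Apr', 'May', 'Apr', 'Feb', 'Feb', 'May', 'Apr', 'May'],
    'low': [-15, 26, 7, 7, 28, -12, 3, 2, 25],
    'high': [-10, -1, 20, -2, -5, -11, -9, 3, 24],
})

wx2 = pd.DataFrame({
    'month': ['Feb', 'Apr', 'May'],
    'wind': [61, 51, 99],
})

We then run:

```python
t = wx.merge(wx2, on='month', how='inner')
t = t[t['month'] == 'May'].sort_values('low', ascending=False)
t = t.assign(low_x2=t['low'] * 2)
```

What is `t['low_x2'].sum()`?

merge on 'month' (how='inner') → 9 rows:
  month  low  high  wind
0   Feb  -15   -10    61
1   Apr   26    -1    51
2   May    7    20    99
3   Apr    7    -2    51
4   Feb   28    -5    61
5   Feb  -12   -11    61
6   May    3    -9    99
7   Apr    2     3    51
8   May   25    24    99
filter rows where month == 'May':
  month  low  high  wind
2   May    7    20    99
6   May    3    -9    99
8   May   25    24    99
sort by low descending:
  month  low  high  wind
8   May   25    24    99
2   May    7    20    99
6   May    3    -9    99
add column low_x2 = t['low'] * 2:
  month  low  high  wind  low_x2
8   May   25    24    99      50
2   May    7    20    99      14
6   May    3    -9    99       6

70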